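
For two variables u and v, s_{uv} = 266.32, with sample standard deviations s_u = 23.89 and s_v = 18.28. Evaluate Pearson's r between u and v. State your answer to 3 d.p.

0.610

r = Cov(u,v) / (s_u · s_v) = 266.32 / (23.89 × 18.28)
  = 266.32 / 436.7092 ≈ 0.610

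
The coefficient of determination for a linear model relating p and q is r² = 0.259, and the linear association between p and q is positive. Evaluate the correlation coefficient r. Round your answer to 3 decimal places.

0.509

|r| = √0.259 = 0.509
The association is positive, so r = 0.509.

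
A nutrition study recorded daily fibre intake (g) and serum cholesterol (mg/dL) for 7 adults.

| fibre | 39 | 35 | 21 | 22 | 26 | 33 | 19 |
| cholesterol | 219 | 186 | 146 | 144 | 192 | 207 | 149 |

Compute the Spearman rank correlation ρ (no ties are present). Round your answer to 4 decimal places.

Rank fibre: 7, 6, 2, 3, 4, 5, 1
Rank cholesterol: 7, 4, 2, 1, 5, 6, 3
d = rank(fibre) − rank(cholesterol): 0, 2, 0, 2, -1, -1, -2; Σd² = 14
ρ = 1 − 6Σd² / [n(n²−1)] = 1 − 6×14 / (7×48) = 1 − 84/336 ≈ 0.7500

0.7500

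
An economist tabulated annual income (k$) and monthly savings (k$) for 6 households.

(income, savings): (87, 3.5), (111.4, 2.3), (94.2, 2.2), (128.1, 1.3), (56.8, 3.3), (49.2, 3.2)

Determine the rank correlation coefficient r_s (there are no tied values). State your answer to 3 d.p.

Rank income: 3, 5, 4, 6, 2, 1
Rank savings: 6, 3, 2, 1, 5, 4
d = rank(income) − rank(savings): -3, 2, 2, 5, -3, -3; Σd² = 60
ρ = 1 − 6Σd² / [n(n²−1)] = 1 − 6×60 / (6×35) = 1 − 360/210 ≈ -0.714

-0.714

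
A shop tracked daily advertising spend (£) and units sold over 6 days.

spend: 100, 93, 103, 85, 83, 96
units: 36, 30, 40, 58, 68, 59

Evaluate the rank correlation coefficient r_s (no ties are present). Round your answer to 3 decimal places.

-0.486

Rank spend: 5, 3, 6, 2, 1, 4
Rank units: 2, 1, 3, 4, 6, 5
d = rank(spend) − rank(units): 3, 2, 3, -2, -5, -1; Σd² = 52
ρ = 1 − 6Σd² / [n(n²−1)] = 1 − 6×52 / (6×35) = 1 − 312/210 ≈ -0.486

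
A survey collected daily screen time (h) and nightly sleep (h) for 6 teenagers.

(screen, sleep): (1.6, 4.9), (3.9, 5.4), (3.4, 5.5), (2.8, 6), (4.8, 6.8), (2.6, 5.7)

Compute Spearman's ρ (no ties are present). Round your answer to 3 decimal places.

0.486

Rank screen: 1, 5, 4, 3, 6, 2
Rank sleep: 1, 2, 3, 5, 6, 4
d = rank(screen) − rank(sleep): 0, 3, 1, -2, 0, -2; Σd² = 18
ρ = 1 − 6Σd² / [n(n²−1)] = 1 − 6×18 / (6×35) = 1 − 108/210 ≈ 0.486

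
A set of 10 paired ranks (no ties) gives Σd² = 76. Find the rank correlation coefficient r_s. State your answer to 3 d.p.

0.539

ρ = 1 − 6Σd² / [n(n²−1)] = 1 − 6×76 / (10×99)
  = 1 − 456/990 = 1 − 0.4606 ≈ 0.539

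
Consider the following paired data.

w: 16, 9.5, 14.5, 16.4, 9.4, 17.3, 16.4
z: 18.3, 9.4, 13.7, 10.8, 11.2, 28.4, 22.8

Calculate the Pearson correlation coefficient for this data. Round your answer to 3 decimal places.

n = 7, Σw = 99.5, Σz = 114.6, Σw² = 1482.07, Σz² = 2179.42, Σwz = 1728.39
nΣwz − ΣwΣz = 12098.73 − 11402.7 = 696.03
nΣw² − (Σw)² = 10374.49 − 9900.25 = 474.24; nΣz² − (Σz)² = 15255.94 − 13133.16 = 2122.78
r = 696.03 / √(474.24 × 2122.78) = 696.03 / 1003.3480 ≈ 0.694

0.694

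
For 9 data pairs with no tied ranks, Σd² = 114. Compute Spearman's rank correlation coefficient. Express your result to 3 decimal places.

ρ = 1 − 6Σd² / [n(n²−1)] = 1 − 6×114 / (9×80)
  = 1 − 684/720 = 1 − 0.9500 ≈ 0.050

0.050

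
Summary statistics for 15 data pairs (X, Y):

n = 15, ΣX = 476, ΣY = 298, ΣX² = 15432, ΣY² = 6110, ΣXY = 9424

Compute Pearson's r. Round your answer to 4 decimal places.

r = (nΣXY − ΣXΣY) / √[(nΣX² − (ΣX)²)(nΣY² − (ΣY)²)]
Numerator: 15×9424 − 476×298 = -488
Denominator: √[(231480 − 226576)(91650 − 88804)] = √[4904 × 2846] = 3735.8779
r = -488 / 3735.8779 ≈ -0.1306

-0.1306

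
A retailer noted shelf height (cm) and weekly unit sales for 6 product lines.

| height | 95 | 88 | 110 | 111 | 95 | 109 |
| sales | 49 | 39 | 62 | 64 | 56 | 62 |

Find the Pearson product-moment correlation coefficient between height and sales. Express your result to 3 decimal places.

n = 6, Σx = 608, Σy = 332, Σx² = 62096, Σy² = 18842, Σxy = 34089
nΣxy − ΣxΣy = 204534 − 201856 = 2678
nΣx² − (Σx)² = 372576 − 369664 = 2912; nΣy² − (Σy)² = 113052 − 110224 = 2828
r = 2678 / √(2912 × 2828) = 2678 / 2869.6927 ≈ 0.933

0.933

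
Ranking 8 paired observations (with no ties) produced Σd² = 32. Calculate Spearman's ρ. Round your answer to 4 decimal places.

ρ = 1 − 6Σd² / [n(n²−1)] = 1 − 6×32 / (8×63)
  = 1 − 192/504 = 1 − 0.38095 ≈ 0.6190

0.6190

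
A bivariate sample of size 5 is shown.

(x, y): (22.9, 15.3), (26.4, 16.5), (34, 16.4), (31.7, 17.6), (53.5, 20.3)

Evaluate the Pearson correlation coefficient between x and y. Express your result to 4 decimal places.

n = 5, Σx = 168.5, Σy = 86.1, Σx² = 6244.51, Σy² = 1497.15, Σxy = 2987.54
nΣxy − ΣxΣy = 14937.7 − 14507.85 = 429.85
nΣx² − (Σx)² = 31222.55 − 28392.25 = 2830.3; nΣy² − (Σy)² = 7485.75 − 7413.21 = 72.54
r = 429.85 / √(2830.3 × 72.54) = 429.85 / 453.1114 ≈ 0.9487

0.9487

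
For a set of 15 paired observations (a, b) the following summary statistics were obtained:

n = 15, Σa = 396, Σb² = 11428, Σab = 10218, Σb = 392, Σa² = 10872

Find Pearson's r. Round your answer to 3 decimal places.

r = (nΣab − ΣaΣb) / √[(nΣa² − (Σa)²)(nΣb² − (Σb)²)]
Numerator: 15×10218 − 396×392 = -1962
Denominator: √[(163080 − 156816)(171420 − 153664)] = √[6264 × 17756] = 10546.2592
r = -1962 / 10546.2592 ≈ -0.186

-0.186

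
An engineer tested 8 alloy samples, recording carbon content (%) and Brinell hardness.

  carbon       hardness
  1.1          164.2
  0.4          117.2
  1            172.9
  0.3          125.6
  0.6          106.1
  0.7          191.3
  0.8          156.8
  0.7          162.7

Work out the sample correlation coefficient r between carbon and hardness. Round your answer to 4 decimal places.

n = 8, Σx = 5.6, Σy = 1196.8, Σx² = 4.44, Σy² = 185277.68, Σxy = 874.98
nΣxy − ΣxΣy = 6999.84 − 6702.08 = 297.76
nΣx² − (Σx)² = 35.52 − 31.36 = 4.16; nΣy² − (Σy)² = 1482221.44 − 1432330.24 = 49891.2
r = 297.76 / √(4.16 × 49891.2) = 297.76 / 455.5737 ≈ 0.6536

0.6536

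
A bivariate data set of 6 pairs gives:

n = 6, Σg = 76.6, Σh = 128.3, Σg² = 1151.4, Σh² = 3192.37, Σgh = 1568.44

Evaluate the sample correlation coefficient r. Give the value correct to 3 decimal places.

-0.249

r = (nΣgh − ΣgΣh) / √[(nΣg² − (Σg)²)(nΣh² − (Σh)²)]
Numerator: 6×1568.44 − 76.6×128.3 = -417.14
Denominator: √[(6908.4 − 5867.56)(19154.22 − 16460.89)] = √[1040.84 × 2693.33] = 1674.3135
r = -417.14 / 1674.3135 ≈ -0.249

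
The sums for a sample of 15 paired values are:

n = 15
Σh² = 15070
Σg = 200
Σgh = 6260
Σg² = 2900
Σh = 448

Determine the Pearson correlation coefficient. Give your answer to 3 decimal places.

r = (nΣgh − ΣgΣh) / √[(nΣg² − (Σg)²)(nΣh² − (Σh)²)]
Numerator: 15×6260 − 200×448 = 4300
Denominator: √[(43500 − 40000)(226050 − 200704)] = √[3500 × 25346] = 9418.6517
r = 4300 / 9418.6517 ≈ 0.457

0.457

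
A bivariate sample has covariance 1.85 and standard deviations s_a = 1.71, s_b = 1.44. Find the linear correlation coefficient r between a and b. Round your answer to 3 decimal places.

0.751

r = Cov(a,b) / (s_a · s_b) = 1.85 / (1.71 × 1.44)
  = 1.85 / 2.4624 ≈ 0.751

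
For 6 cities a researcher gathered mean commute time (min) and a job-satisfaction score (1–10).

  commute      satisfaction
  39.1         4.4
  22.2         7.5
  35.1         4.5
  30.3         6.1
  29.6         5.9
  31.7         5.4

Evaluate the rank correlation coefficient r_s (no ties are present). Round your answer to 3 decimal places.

Rank commute: 6, 1, 5, 3, 2, 4
Rank satisfaction: 1, 6, 2, 5, 4, 3
d = rank(commute) − rank(satisfaction): 5, -5, 3, -2, -2, 1; Σd² = 68
ρ = 1 − 6Σd² / [n(n²−1)] = 1 − 6×68 / (6×35) = 1 − 408/210 ≈ -0.943

-0.943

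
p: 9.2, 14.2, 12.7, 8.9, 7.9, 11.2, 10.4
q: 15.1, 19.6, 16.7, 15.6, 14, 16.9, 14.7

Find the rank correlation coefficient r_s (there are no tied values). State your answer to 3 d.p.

Rank p: 3, 7, 6, 2, 1, 5, 4
Rank q: 3, 7, 5, 4, 1, 6, 2
d = rank(p) − rank(q): 0, 0, 1, -2, 0, -1, 2; Σd² = 10
ρ = 1 − 6Σd² / [n(n²−1)] = 1 − 6×10 / (7×48) = 1 − 60/336 ≈ 0.821

0.821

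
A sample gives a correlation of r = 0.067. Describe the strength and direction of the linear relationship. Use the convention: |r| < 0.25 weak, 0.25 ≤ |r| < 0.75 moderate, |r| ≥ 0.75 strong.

r = 0.067 > 0 so the relationship is positive.
|r| = 0.067, which falls in the weak range.

weak positive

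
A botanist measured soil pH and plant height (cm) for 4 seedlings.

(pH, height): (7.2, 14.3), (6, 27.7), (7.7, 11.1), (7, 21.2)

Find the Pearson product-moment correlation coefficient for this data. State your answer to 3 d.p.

n = 4, Σx = 27.9, Σy = 74.3, Σx² = 196.13, Σy² = 1544.43, Σxy = 503.03
nΣxy − ΣxΣy = 2012.12 − 2072.97 = -60.85
nΣx² − (Σx)² = 784.52 − 778.41 = 6.11; nΣy² − (Σy)² = 6177.72 − 5520.49 = 657.23
r = -60.85 / √(6.11 × 657.23) = -60.85 / 63.3694 ≈ -0.960

-0.960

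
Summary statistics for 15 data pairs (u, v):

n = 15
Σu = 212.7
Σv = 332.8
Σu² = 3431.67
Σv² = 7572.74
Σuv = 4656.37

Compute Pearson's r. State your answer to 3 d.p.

-0.224

r = (nΣuv − ΣuΣv) / √[(nΣu² − (Σu)²)(nΣv² − (Σv)²)]
Numerator: 15×4656.37 − 212.7×332.8 = -941.01
Denominator: √[(51475.05 − 45241.29)(113591.1 − 110755.84)] = √[6233.76 × 2835.26] = 4204.0850
r = -941.01 / 4204.0850 ≈ -0.224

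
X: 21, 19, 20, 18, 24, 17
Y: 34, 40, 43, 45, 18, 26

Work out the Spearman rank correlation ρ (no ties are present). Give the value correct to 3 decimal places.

Rank X: 5, 3, 4, 2, 6, 1
Rank Y: 3, 4, 5, 6, 1, 2
d = rank(X) − rank(Y): 2, -1, -1, -4, 5, -1; Σd² = 48
ρ = 1 − 6Σd² / [n(n²−1)] = 1 − 6×48 / (6×35) = 1 − 288/210 ≈ -0.371

-0.371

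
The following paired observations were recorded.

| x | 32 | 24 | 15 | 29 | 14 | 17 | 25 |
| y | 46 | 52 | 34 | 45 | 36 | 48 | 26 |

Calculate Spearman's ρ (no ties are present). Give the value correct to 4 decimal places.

0.1786

Rank x: 7, 4, 2, 6, 1, 3, 5
Rank y: 5, 7, 2, 4, 3, 6, 1
d = rank(x) − rank(y): 2, -3, 0, 2, -2, -3, 4; Σd² = 46
ρ = 1 − 6Σd² / [n(n²−1)] = 1 − 6×46 / (7×48) = 1 − 276/336 ≈ 0.1786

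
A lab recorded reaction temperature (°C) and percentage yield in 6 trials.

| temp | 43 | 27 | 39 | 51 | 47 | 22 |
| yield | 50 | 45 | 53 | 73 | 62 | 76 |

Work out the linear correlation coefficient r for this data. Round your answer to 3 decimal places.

n = 6, Σx = 229, Σy = 359, Σx² = 9393, Σy² = 22283, Σxy = 13741
nΣxy − ΣxΣy = 82446 − 82211 = 235
nΣx² − (Σx)² = 56358 − 52441 = 3917; nΣy² − (Σy)² = 133698 − 128881 = 4817
r = 235 / √(3917 × 4817) = 235 / 4343.7529 ≈ 0.054

0.054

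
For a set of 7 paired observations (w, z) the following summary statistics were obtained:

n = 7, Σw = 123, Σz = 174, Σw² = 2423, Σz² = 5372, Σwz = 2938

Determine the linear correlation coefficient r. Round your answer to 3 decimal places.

r = (nΣwz − ΣwΣz) / √[(nΣw² − (Σw)²)(nΣz² − (Σz)²)]
Numerator: 7×2938 − 123×174 = -836
Denominator: √[(16961 − 15129)(37604 − 30276)] = √[1832 × 7328] = 3664.0000
r = -836 / 3664.0000 ≈ -0.228

-0.228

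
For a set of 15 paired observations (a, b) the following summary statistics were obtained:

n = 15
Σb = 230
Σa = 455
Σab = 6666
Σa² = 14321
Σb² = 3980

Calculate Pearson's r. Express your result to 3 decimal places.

r = (nΣab − ΣaΣb) / √[(nΣa² − (Σa)²)(nΣb² − (Σb)²)]
Numerator: 15×6666 − 455×230 = -4660
Denominator: √[(214815 − 207025)(59700 − 52900)] = √[7790 × 6800] = 7278.1866
r = -4660 / 7278.1866 ≈ -0.640

-0.640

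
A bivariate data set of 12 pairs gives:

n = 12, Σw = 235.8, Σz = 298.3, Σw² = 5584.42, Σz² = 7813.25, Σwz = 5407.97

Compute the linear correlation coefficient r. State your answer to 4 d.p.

-0.7373

r = (nΣwz − ΣwΣz) / √[(nΣw² − (Σw)²)(nΣz² − (Σz)²)]
Numerator: 12×5407.97 − 235.8×298.3 = -5443.5
Denominator: √[(67013.04 − 55601.64)(93759 − 88982.89)] = √[11411.4 × 4776.11] = 7382.5539
r = -5443.5 / 7382.5539 ≈ -0.7373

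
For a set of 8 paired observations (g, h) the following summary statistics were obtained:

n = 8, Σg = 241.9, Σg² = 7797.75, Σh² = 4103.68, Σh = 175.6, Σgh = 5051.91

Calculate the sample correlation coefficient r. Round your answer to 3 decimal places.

-0.743

r = (nΣgh − ΣgΣh) / √[(nΣg² − (Σg)²)(nΣh² − (Σh)²)]
Numerator: 8×5051.91 − 241.9×175.6 = -2062.36
Denominator: √[(62382 − 58515.61)(32829.44 − 30835.36)] = √[3866.39 × 1994.08] = 2776.6690
r = -2062.36 / 2776.6690 ≈ -0.743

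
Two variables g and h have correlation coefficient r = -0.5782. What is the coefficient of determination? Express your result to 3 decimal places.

r² = (-0.5782)² = 0.334

0.334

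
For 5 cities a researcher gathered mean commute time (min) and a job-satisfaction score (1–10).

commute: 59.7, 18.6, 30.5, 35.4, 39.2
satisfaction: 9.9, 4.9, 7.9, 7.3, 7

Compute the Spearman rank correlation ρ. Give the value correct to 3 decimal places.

Rank commute: 5, 1, 2, 3, 4
Rank satisfaction: 5, 1, 4, 3, 2
d = rank(commute) − rank(satisfaction): 0, 0, -2, 0, 2; Σd² = 8
ρ = 1 − 6Σd² / [n(n²−1)] = 1 − 6×8 / (5×24) = 1 − 48/120 ≈ 0.600

0.600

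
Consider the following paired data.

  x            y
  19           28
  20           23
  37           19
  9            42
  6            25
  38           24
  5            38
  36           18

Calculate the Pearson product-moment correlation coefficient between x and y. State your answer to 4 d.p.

-0.7475

n = 8, Σx = 170, Σy = 217, Σx² = 5012, Σy² = 6407, Σxy = 3973
nΣxy − ΣxΣy = 31784 − 36890 = -5106
nΣx² − (Σx)² = 40096 − 28900 = 11196; nΣy² − (Σy)² = 51256 − 47089 = 4167
r = -5106 / √(11196 × 4167) = -5106 / 6830.3537 ≈ -0.7475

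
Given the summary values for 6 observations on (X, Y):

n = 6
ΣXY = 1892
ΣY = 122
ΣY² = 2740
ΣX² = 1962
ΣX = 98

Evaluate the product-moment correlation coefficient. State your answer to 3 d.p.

-0.329

r = (nΣXY − ΣXΣY) / √[(nΣX² − (ΣX)²)(nΣY² − (ΣY)²)]
Numerator: 6×1892 − 98×122 = -604
Denominator: √[(11772 − 9604)(16440 − 14884)] = √[2168 × 1556] = 1836.6840
r = -604 / 1836.6840 ≈ -0.329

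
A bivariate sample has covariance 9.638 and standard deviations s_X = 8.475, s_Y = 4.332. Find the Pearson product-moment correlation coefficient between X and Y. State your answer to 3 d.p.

r = Cov(X,Y) / (s_X · s_Y) = 9.638 / (8.475 × 4.332)
  = 9.638 / 36.7137 ≈ 0.263

0.263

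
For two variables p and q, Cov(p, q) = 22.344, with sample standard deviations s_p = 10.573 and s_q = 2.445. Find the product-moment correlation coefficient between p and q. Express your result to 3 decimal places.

0.864

r = Cov(p,q) / (s_p · s_q) = 22.344 / (10.573 × 2.445)
  = 22.344 / 25.8510 ≈ 0.864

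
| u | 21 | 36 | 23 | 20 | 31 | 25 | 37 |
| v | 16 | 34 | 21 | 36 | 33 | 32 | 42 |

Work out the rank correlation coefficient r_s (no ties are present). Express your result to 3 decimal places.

0.464

Rank u: 2, 6, 3, 1, 5, 4, 7
Rank v: 1, 5, 2, 6, 4, 3, 7
d = rank(u) − rank(v): 1, 1, 1, -5, 1, 1, 0; Σd² = 30
ρ = 1 − 6Σd² / [n(n²−1)] = 1 − 6×30 / (7×48) = 1 − 180/336 ≈ 0.464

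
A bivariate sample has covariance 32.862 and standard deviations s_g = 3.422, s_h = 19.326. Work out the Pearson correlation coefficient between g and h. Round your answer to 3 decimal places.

r = Cov(g,h) / (s_g · s_h) = 32.862 / (3.422 × 19.326)
  = 32.862 / 66.1336 ≈ 0.497

0.497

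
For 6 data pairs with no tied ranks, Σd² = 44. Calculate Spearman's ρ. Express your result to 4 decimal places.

ρ = 1 − 6Σd² / [n(n²−1)] = 1 − 6×44 / (6×35)
  = 1 − 264/210 = 1 − 1.25714 ≈ -0.2571

-0.2571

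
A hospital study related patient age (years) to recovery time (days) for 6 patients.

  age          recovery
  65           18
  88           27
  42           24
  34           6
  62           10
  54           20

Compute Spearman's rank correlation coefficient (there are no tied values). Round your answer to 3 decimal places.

Rank age: 5, 6, 2, 1, 4, 3
Rank recovery: 3, 6, 5, 1, 2, 4
d = rank(age) − rank(recovery): 2, 0, -3, 0, 2, -1; Σd² = 18
ρ = 1 − 6Σd² / [n(n²−1)] = 1 − 6×18 / (6×35) = 1 − 108/210 ≈ 0.486

0.486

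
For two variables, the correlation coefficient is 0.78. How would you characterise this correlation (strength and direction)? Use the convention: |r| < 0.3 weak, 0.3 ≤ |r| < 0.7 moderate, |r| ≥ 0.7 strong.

r = 0.78 > 0 so the relationship is positive.
|r| = 0.78, which falls in the strong range.

strong positive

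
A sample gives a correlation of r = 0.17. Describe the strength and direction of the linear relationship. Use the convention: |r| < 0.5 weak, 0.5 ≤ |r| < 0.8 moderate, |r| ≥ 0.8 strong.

r = 0.17 > 0 so the relationship is positive.
|r| = 0.17, which falls in the weak range.

weak positive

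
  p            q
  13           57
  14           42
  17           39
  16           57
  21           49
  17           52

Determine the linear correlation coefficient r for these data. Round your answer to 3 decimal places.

n = 6, Σp = 98, Σq = 296, Σp² = 1640, Σq² = 14888, Σpq = 4817
nΣpq − ΣpΣq = 28902 − 29008 = -106
nΣp² − (Σp)² = 9840 − 9604 = 236; nΣq² − (Σq)² = 89328 − 87616 = 1712
r = -106 / √(236 × 1712) = -106 / 635.6351 ≈ -0.167

-0.167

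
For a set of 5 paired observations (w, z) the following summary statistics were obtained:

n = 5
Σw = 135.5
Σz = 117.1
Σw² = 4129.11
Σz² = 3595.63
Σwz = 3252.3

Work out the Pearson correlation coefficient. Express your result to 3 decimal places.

r = (nΣwz − ΣwΣz) / √[(nΣw² − (Σw)²)(nΣz² − (Σz)²)]
Numerator: 5×3252.3 − 135.5×117.1 = 394.45
Denominator: √[(20645.55 − 18360.25)(17978.15 − 13712.41)] = √[2285.3 × 4265.74] = 3122.2581
r = 394.45 / 3122.2581 ≈ 0.126

0.126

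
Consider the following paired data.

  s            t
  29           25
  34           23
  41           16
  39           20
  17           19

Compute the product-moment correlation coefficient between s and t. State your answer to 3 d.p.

-0.223

n = 5, Σs = 160, Σt = 103, Σs² = 5488, Σt² = 2171, Σst = 3266
nΣst − ΣsΣt = 16330 − 16480 = -150
nΣs² − (Σs)² = 27440 − 25600 = 1840; nΣt² − (Σt)² = 10855 − 10609 = 246
r = -150 / √(1840 × 246) = -150 / 672.7853 ≈ -0.223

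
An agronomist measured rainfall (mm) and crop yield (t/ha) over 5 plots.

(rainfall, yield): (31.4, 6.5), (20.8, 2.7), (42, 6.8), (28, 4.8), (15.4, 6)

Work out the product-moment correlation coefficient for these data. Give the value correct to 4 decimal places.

n = 5, Σx = 137.6, Σy = 26.8, Σx² = 4203.76, Σy² = 154.82, Σxy = 772.66
nΣxy − ΣxΣy = 3863.3 − 3687.68 = 175.62
nΣx² − (Σx)² = 21018.8 − 18933.76 = 2085.04; nΣy² − (Σy)² = 774.1 − 718.24 = 55.86
r = 175.62 / √(2085.04 × 55.86) = 175.62 / 341.2775 ≈ 0.5146

0.5146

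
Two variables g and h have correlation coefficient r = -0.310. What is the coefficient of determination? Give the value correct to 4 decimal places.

r² = (-0.310)² = 0.0961

0.0961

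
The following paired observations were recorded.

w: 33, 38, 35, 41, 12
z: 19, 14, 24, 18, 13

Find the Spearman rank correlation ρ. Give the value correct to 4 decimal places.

Rank w: 2, 4, 3, 5, 1
Rank z: 4, 2, 5, 3, 1
d = rank(w) − rank(z): -2, 2, -2, 2, 0; Σd² = 16
ρ = 1 − 6Σd² / [n(n²−1)] = 1 − 6×16 / (5×24) = 1 − 96/120 ≈ 0.2000

0.2000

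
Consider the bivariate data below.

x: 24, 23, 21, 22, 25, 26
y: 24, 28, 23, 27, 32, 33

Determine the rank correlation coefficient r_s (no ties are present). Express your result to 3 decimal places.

Rank x: 4, 3, 1, 2, 5, 6
Rank y: 2, 4, 1, 3, 5, 6
d = rank(x) − rank(y): 2, -1, 0, -1, 0, 0; Σd² = 6
ρ = 1 − 6Σd² / [n(n²−1)] = 1 − 6×6 / (6×35) = 1 − 36/210 ≈ 0.829

0.829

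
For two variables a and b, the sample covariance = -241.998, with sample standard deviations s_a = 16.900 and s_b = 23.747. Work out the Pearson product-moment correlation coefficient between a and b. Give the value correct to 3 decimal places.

-0.603

r = Cov(a,b) / (s_a · s_b) = -241.998 / (16.900 × 23.747)
  = -241.998 / 401.3243 ≈ -0.603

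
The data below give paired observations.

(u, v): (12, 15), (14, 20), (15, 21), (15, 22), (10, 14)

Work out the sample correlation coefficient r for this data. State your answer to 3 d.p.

n = 5, Σu = 66, Σv = 92, Σu² = 890, Σv² = 1746, Σuv = 1245
nΣuv − ΣuΣv = 6225 − 6072 = 153
nΣu² − (Σu)² = 4450 − 4356 = 94; nΣv² − (Σv)² = 8730 − 8464 = 266
r = 153 / √(94 × 266) = 153 / 158.1265 ≈ 0.968

0.968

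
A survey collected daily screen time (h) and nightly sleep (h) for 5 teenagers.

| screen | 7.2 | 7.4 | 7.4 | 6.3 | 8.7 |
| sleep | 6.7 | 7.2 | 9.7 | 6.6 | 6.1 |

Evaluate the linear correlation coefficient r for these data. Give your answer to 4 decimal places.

n = 5, Σx = 37, Σy = 36.3, Σx² = 276.74, Σy² = 271.59, Σxy = 267.95
nΣxy − ΣxΣy = 1339.75 − 1343.1 = -3.35
nΣx² − (Σx)² = 1383.7 − 1369 = 14.7; nΣy² − (Σy)² = 1357.95 − 1317.69 = 40.26
r = -3.35 / √(14.7 × 40.26) = -3.35 / 24.3274 ≈ -0.1377

-0.1377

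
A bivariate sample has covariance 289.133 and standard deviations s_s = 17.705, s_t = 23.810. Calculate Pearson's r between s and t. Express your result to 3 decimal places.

r = Cov(s,t) / (s_s · s_t) = 289.133 / (17.705 × 23.810)
  = 289.133 / 421.5560 ≈ 0.686

0.686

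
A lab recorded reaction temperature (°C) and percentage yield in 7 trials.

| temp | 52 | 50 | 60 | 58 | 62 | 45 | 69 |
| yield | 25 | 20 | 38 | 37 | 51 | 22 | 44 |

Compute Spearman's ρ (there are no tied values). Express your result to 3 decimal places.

0.929

Rank temp: 3, 2, 5, 4, 6, 1, 7
Rank yield: 3, 1, 5, 4, 7, 2, 6
d = rank(temp) − rank(yield): 0, 1, 0, 0, -1, -1, 1; Σd² = 4
ρ = 1 − 6Σd² / [n(n²−1)] = 1 − 6×4 / (7×48) = 1 − 24/336 ≈ 0.929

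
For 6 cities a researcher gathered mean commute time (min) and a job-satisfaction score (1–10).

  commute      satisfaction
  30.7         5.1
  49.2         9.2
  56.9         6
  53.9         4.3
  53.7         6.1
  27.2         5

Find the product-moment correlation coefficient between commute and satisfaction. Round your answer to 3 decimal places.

n = 6, Σx = 271.6, Σy = 35.7, Σx² = 13129.48, Σy² = 227.35, Σxy = 1645.95
nΣxy − ΣxΣy = 9875.7 − 9696.12 = 179.58
nΣx² − (Σx)² = 78776.88 − 73766.56 = 5010.32; nΣy² − (Σy)² = 1364.1 − 1274.49 = 89.61
r = 179.58 / √(5010.32 × 89.61) = 179.58 / 670.0558 ≈ 0.268

0.268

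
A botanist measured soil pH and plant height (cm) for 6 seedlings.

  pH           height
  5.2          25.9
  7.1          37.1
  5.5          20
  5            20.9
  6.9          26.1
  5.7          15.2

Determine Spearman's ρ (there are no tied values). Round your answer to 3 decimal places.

0.486

Rank pH: 2, 6, 3, 1, 5, 4
Rank height: 4, 6, 2, 3, 5, 1
d = rank(pH) − rank(height): -2, 0, 1, -2, 0, 3; Σd² = 18
ρ = 1 − 6Σd² / [n(n²−1)] = 1 − 6×18 / (6×35) = 1 − 108/210 ≈ 0.486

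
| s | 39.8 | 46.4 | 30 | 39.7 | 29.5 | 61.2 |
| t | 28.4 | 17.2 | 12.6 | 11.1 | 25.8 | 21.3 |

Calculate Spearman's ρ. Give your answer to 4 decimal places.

Rank s: 4, 5, 2, 3, 1, 6
Rank t: 6, 3, 2, 1, 5, 4
d = rank(s) − rank(t): -2, 2, 0, 2, -4, 2; Σd² = 32
ρ = 1 − 6Σd² / [n(n²−1)] = 1 − 6×32 / (6×35) = 1 − 192/210 ≈ 0.0857

0.0857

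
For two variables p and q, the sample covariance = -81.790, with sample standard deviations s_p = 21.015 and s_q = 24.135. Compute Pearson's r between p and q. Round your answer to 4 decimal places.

-0.1613

r = Cov(p,q) / (s_p · s_q) = -81.790 / (21.015 × 24.135)
  = -81.790 / 507.1970 ≈ -0.1613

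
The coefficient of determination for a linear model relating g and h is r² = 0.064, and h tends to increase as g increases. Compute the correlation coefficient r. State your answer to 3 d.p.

|r| = √0.064 = 0.253
The association is positive, so r = 0.253.

0.253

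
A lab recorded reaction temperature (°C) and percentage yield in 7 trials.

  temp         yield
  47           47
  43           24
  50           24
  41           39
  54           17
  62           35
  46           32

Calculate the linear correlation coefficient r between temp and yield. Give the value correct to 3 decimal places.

-0.186

n = 7, Σx = 343, Σy = 218, Σx² = 17115, Σy² = 7420, Σxy = 10600
nΣxy − ΣxΣy = 74200 − 74774 = -574
nΣx² − (Σx)² = 119805 − 117649 = 2156; nΣy² − (Σy)² = 51940 − 47524 = 4416
r = -574 / √(2156 × 4416) = -574 / 3085.5949 ≈ -0.186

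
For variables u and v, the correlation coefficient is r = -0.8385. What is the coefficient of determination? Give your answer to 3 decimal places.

0.703

r² = (-0.8385)² = 0.703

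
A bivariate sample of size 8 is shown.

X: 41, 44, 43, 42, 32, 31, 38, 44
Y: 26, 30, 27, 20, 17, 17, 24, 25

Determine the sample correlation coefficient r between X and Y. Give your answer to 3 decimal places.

n = 8, ΣX = 315, ΣY = 186, ΣX² = 12595, ΣY² = 4484, ΣXY = 7470
nΣXY − ΣXΣY = 59760 − 58590 = 1170
nΣX² − (ΣX)² = 100760 − 99225 = 1535; nΣY² − (ΣY)² = 35872 − 34596 = 1276
r = 1170 / √(1535 × 1276) = 1170 / 1399.5213 ≈ 0.836

0.836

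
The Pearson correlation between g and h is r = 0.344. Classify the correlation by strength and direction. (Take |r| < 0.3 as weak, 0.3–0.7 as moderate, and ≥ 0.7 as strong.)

moderate positive

r = 0.344 > 0 so the relationship is positive.
|r| = 0.344, which falls in the moderate range.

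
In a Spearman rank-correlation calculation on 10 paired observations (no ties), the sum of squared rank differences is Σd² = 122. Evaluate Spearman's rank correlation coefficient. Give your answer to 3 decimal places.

ρ = 1 − 6Σd² / [n(n²−1)] = 1 − 6×122 / (10×99)
  = 1 − 732/990 = 1 − 0.7394 ≈ 0.261

0.261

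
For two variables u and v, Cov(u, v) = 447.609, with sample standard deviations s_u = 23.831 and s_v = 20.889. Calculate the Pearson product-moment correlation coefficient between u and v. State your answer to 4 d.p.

r = Cov(u,v) / (s_u · s_v) = 447.609 / (23.831 × 20.889)
  = 447.609 / 497.8058 ≈ 0.8992

0.8992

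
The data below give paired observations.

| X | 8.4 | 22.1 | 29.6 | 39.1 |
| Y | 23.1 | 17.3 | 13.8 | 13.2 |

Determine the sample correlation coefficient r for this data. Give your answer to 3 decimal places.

n = 4, ΣX = 99.2, ΣY = 67.4, ΣX² = 2963.94, ΣY² = 1197.58, ΣXY = 1500.97
nΣXY − ΣXΣY = 6003.88 − 6686.08 = -682.2
nΣX² − (ΣX)² = 11855.76 − 9840.64 = 2015.12; nΣY² − (ΣY)² = 4790.32 − 4542.76 = 247.56
r = -682.2 / √(2015.12 × 247.56) = -682.2 / 706.3024 ≈ -0.966

-0.966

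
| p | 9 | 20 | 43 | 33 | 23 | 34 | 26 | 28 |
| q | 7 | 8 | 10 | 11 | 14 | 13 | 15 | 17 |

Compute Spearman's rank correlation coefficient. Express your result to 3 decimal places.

Rank p: 1, 2, 8, 6, 3, 7, 4, 5
Rank q: 1, 2, 3, 4, 6, 5, 7, 8
d = rank(p) − rank(q): 0, 0, 5, 2, -3, 2, -3, -3; Σd² = 60
ρ = 1 − 6Σd² / [n(n²−1)] = 1 − 6×60 / (8×63) = 1 − 360/504 ≈ 0.286

0.286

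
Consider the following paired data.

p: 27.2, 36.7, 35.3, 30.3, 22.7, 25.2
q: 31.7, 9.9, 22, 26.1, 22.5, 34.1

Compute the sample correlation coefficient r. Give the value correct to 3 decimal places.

n = 6, Σp = 177.4, Σq = 146.3, Σp² = 5401.24, Σq² = 3937.17, Σpq = 4163.07
nΣpq − ΣpΣq = 24978.42 − 25953.62 = -975.2
nΣp² − (Σp)² = 32407.44 − 31470.76 = 936.68; nΣq² − (Σq)² = 23623.02 − 21403.69 = 2219.33
r = -975.2 / √(936.68 × 2219.33) = -975.2 / 1441.8051 ≈ -0.676

-0.676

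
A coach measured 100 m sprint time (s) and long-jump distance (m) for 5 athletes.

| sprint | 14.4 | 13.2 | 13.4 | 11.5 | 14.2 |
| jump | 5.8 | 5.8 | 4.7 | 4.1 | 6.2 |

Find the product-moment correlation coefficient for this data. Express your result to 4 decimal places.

n = 5, Σx = 66.7, Σy = 26.6, Σx² = 895.05, Σy² = 144.62, Σxy = 358.25
nΣxy − ΣxΣy = 1791.25 − 1774.22 = 17.03
nΣx² − (Σx)² = 4475.25 − 4448.89 = 26.36; nΣy² − (Σy)² = 723.1 − 707.56 = 15.54
r = 17.03 / √(26.36 × 15.54) = 17.03 / 20.2394 ≈ 0.8414

0.8414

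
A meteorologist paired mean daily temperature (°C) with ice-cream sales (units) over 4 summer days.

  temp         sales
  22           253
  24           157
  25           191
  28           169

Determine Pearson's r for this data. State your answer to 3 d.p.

n = 4, Σx = 99, Σy = 770, Σx² = 2469, Σy² = 153700, Σxy = 18841
nΣxy − ΣxΣy = 75364 − 76230 = -866
nΣx² − (Σx)² = 9876 − 9801 = 75; nΣy² − (Σy)² = 614800 − 592900 = 21900
r = -866 / √(75 × 21900) = -866 / 1281.6006 ≈ -0.676

-0.676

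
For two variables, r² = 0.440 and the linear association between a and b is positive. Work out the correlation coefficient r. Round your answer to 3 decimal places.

|r| = √0.440 = 0.663
The association is positive, so r = 0.663.

0.663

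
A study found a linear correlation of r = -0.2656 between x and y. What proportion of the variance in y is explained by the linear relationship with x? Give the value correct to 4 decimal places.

r² = (-0.2656)² = 0.0705

0.0705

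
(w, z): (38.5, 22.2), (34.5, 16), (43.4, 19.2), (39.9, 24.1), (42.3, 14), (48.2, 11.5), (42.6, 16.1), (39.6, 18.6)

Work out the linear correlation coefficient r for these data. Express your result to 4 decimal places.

-0.4843

n = 8, Σw = 329, Σz = 141.7, Σw² = 13643.52, Σz² = 2631.71, Σwz = 5770.49
nΣwz − ΣwΣz = 46163.92 − 46619.3 = -455.38
nΣw² − (Σw)² = 109148.16 − 108241 = 907.16; nΣz² − (Σz)² = 21053.68 − 20078.89 = 974.79
r = -455.38 / √(907.16 × 974.79) = -455.38 / 940.3672 ≈ -0.4843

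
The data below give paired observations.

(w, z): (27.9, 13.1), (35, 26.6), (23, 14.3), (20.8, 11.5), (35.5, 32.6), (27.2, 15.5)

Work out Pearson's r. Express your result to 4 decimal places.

n = 6, Σw = 169.4, Σz = 113.6, Σw² = 4965.14, Σz² = 2518.92, Σwz = 3443.49
nΣwz − ΣwΣz = 20660.94 − 19243.84 = 1417.1
nΣw² − (Σw)² = 29790.84 − 28696.36 = 1094.48; nΣz² − (Σz)² = 15113.52 − 12904.96 = 2208.56
r = 1417.1 / √(1094.48 × 2208.56) = 1417.1 / 1554.7427 ≈ 0.9115

0.9115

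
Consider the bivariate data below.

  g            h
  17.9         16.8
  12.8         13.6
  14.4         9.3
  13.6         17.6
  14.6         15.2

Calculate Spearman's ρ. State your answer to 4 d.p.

Rank g: 5, 1, 3, 2, 4
Rank h: 4, 2, 1, 5, 3
d = rank(g) − rank(h): 1, -1, 2, -3, 1; Σd² = 16
ρ = 1 − 6Σd² / [n(n²−1)] = 1 − 6×16 / (5×24) = 1 − 96/120 ≈ 0.2000

0.2000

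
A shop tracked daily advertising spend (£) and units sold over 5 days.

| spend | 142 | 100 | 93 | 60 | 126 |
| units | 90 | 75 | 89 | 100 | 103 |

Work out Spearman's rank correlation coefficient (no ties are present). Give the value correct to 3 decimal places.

0.100

Rank spend: 5, 3, 2, 1, 4
Rank units: 3, 1, 2, 4, 5
d = rank(spend) − rank(units): 2, 2, 0, -3, -1; Σd² = 18
ρ = 1 − 6Σd² / [n(n²−1)] = 1 − 6×18 / (5×24) = 1 − 108/120 ≈ 0.100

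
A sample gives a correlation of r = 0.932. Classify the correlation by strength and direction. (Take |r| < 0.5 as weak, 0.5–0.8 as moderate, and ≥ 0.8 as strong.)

strong positive

r = 0.932 > 0 so the relationship is positive.
|r| = 0.932, which falls in the strong range.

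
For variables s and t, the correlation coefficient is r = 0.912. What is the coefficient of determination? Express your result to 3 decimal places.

r² = (0.912)² = 0.832

0.832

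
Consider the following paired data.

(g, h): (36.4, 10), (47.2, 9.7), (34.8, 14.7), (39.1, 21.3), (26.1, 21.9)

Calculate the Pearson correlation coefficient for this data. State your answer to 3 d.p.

n = 5, Σg = 183.6, Σh = 77.6, Σg² = 6973.86, Σh² = 1343.48, Σgh = 2737.82
nΣgh − ΣgΣh = 13689.1 − 14247.36 = -558.26
nΣg² − (Σg)² = 34869.3 − 33708.96 = 1160.34; nΣh² − (Σh)² = 6717.4 − 6021.76 = 695.64
r = -558.26 / √(1160.34 × 695.64) = -558.26 / 898.4314 ≈ -0.621

-0.621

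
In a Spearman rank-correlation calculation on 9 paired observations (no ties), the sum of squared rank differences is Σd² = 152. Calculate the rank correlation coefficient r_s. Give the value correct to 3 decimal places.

-0.267

ρ = 1 − 6Σd² / [n(n²−1)] = 1 − 6×152 / (9×80)
  = 1 − 912/720 = 1 − 1.2667 ≈ -0.267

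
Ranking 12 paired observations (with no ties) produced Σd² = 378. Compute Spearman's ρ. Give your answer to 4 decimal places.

ρ = 1 − 6Σd² / [n(n²−1)] = 1 − 6×378 / (12×143)
  = 1 − 2268/1716 = 1 − 1.32168 ≈ -0.3217

-0.3217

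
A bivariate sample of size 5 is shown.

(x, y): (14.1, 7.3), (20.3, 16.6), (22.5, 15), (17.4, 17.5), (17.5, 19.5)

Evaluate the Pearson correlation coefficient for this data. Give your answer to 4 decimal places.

0.4946

n = 5, Σx = 91.8, Σy = 75.9, Σx² = 1726.16, Σy² = 1240.35, Σxy = 1423.16
nΣxy − ΣxΣy = 7115.8 − 6967.62 = 148.18
nΣx² − (Σx)² = 8630.8 − 8427.24 = 203.56; nΣy² − (Σy)² = 6201.75 − 5760.81 = 440.94
r = 148.18 / √(203.56 × 440.94) = 148.18 / 299.5960 ≈ 0.4946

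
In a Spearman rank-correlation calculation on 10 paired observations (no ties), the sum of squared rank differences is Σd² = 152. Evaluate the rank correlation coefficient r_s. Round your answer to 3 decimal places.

ρ = 1 − 6Σd² / [n(n²−1)] = 1 − 6×152 / (10×99)
  = 1 − 912/990 = 1 − 0.9212 ≈ 0.079

0.079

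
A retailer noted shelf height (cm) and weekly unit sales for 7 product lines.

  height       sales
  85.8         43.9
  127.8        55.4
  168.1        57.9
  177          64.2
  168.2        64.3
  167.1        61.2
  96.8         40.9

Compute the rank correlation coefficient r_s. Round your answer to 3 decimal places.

0.893

Rank height: 1, 3, 5, 7, 6, 4, 2
Rank sales: 2, 3, 4, 6, 7, 5, 1
d = rank(height) − rank(sales): -1, 0, 1, 1, -1, -1, 1; Σd² = 6
ρ = 1 − 6Σd² / [n(n²−1)] = 1 − 6×6 / (7×48) = 1 − 36/336 ≈ 0.893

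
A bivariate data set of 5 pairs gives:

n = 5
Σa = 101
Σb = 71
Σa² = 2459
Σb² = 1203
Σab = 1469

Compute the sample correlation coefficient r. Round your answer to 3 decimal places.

r = (nΣab − ΣaΣb) / √[(nΣa² − (Σa)²)(nΣb² − (Σb)²)]
Numerator: 5×1469 − 101×71 = 174
Denominator: √[(12295 − 10201)(6015 − 5041)] = √[2094 × 974] = 1428.1302
r = 174 / 1428.1302 ≈ 0.122

0.122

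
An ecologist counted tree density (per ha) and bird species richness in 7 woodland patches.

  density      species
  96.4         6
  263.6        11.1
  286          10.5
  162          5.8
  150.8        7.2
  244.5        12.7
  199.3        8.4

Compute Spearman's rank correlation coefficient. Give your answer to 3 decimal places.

0.750

Rank density: 1, 6, 7, 3, 2, 5, 4
Rank species: 2, 6, 5, 1, 3, 7, 4
d = rank(density) − rank(species): -1, 0, 2, 2, -1, -2, 0; Σd² = 14
ρ = 1 − 6Σd² / [n(n²−1)] = 1 − 6×14 / (7×48) = 1 − 84/336 ≈ 0.750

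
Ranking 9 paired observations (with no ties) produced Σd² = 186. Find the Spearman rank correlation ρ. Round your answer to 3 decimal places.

ρ = 1 − 6Σd² / [n(n²−1)] = 1 − 6×186 / (9×80)
  = 1 − 1116/720 = 1 − 1.5500 ≈ -0.550

-0.550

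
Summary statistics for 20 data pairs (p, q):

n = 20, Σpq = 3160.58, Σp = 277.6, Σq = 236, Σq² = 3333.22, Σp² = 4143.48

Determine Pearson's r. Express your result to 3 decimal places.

-0.288

r = (nΣpq − ΣpΣq) / √[(nΣp² − (Σp)²)(nΣq² − (Σq)²)]
Numerator: 20×3160.58 − 277.6×236 = -2302
Denominator: √[(82869.6 − 77061.76)(66664.4 − 55696)] = √[5807.84 × 10968.4] = 7981.3979
r = -2302 / 7981.3979 ≈ -0.288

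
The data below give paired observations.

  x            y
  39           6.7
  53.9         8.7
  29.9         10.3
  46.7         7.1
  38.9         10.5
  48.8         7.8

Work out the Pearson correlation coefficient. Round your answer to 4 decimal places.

-0.4563

n = 6, Σx = 257.2, Σy = 51.1, Σx² = 11395.76, Σy² = 448.17, Σxy = 2158.86
nΣxy − ΣxΣy = 12953.16 − 13142.92 = -189.76
nΣx² − (Σx)² = 68374.56 − 66151.84 = 2222.72; nΣy² − (Σy)² = 2689.02 − 2611.21 = 77.81
r = -189.76 / √(2222.72 × 77.81) = -189.76 / 415.8724 ≈ -0.4563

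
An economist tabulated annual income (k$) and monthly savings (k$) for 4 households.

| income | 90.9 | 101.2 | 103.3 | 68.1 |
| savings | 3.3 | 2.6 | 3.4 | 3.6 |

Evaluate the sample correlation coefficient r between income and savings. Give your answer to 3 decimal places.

n = 4, Σx = 363.5, Σy = 12.9, Σx² = 33812.75, Σy² = 42.17, Σxy = 1159.47
nΣxy − ΣxΣy = 4637.88 − 4689.15 = -51.27
nΣx² − (Σx)² = 135251 − 132132.25 = 3118.75; nΣy² − (Σy)² = 168.68 − 166.41 = 2.27
r = -51.27 / √(3118.75 × 2.27) = -51.27 / 84.1401 ≈ -0.609

-0.609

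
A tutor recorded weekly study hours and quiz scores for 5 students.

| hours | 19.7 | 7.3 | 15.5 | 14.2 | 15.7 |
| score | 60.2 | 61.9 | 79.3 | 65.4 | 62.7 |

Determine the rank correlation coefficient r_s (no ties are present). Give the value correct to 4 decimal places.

-0.3000

Rank hours: 5, 1, 3, 2, 4
Rank score: 1, 2, 5, 4, 3
d = rank(hours) − rank(score): 4, -1, -2, -2, 1; Σd² = 26
ρ = 1 − 6Σd² / [n(n²−1)] = 1 − 6×26 / (5×24) = 1 − 156/120 ≈ -0.3000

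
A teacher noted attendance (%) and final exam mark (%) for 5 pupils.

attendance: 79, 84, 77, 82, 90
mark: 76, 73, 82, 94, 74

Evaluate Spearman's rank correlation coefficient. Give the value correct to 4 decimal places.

-0.6000

Rank attendance: 2, 4, 1, 3, 5
Rank mark: 3, 1, 4, 5, 2
d = rank(attendance) − rank(mark): -1, 3, -3, -2, 3; Σd² = 32
ρ = 1 − 6Σd² / [n(n²−1)] = 1 − 6×32 / (5×24) = 1 − 192/120 ≈ -0.6000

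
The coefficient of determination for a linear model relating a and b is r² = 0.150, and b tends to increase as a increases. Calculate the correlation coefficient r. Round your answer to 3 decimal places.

|r| = √0.150 = 0.387
The association is positive, so r = 0.387.

0.387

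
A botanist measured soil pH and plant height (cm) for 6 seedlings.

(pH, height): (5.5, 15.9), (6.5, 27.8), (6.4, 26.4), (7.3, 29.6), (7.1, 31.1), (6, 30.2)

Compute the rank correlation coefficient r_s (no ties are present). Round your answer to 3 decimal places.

Rank pH: 1, 4, 3, 6, 5, 2
Rank height: 1, 3, 2, 4, 6, 5
d = rank(pH) − rank(height): 0, 1, 1, 2, -1, -3; Σd² = 16
ρ = 1 − 6Σd² / [n(n²−1)] = 1 − 6×16 / (6×35) = 1 − 96/210 ≈ 0.543

0.543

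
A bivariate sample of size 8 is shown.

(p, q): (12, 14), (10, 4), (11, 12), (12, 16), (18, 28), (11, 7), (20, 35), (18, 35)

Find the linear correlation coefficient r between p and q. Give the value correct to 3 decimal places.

0.970

n = 8, Σp = 112, Σq = 151, Σp² = 1678, Σq² = 3895, Σpq = 2443
nΣpq − ΣpΣq = 19544 − 16912 = 2632
nΣp² − (Σp)² = 13424 − 12544 = 880; nΣq² − (Σq)² = 31160 − 22801 = 8359
r = 2632 / √(880 × 8359) = 2632 / 2712.1799 ≈ 0.970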